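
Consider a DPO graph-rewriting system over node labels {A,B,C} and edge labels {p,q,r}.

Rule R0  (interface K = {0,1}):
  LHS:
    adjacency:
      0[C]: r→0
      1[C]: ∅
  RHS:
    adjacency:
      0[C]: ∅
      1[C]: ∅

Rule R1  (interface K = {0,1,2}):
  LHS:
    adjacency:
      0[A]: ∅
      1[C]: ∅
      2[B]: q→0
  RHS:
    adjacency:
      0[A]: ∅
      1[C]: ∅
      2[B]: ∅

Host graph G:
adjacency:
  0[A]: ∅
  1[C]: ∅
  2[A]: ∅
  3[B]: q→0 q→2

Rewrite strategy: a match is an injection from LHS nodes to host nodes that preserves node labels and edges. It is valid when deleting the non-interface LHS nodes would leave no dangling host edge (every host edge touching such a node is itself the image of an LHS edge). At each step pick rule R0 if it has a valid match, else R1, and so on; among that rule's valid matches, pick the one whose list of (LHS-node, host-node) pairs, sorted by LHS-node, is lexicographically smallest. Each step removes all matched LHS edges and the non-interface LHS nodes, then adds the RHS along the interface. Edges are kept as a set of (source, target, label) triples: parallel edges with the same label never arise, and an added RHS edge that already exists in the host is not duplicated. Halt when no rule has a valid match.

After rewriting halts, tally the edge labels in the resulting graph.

initial: |V|=4 |E|=2  E = 3-q->0 3-q->2
step 1: apply R1 at {0↦0, 1↦1, 2↦3}  → |V|=4 |E|=1  E = 3-q->2
step 2: apply R1 at {0↦2, 1↦1, 2↦3}  → |V|=4 |E|=0  E = ∅
halt: no rule applies after step 2
NF edges: []

Answer: (no edges)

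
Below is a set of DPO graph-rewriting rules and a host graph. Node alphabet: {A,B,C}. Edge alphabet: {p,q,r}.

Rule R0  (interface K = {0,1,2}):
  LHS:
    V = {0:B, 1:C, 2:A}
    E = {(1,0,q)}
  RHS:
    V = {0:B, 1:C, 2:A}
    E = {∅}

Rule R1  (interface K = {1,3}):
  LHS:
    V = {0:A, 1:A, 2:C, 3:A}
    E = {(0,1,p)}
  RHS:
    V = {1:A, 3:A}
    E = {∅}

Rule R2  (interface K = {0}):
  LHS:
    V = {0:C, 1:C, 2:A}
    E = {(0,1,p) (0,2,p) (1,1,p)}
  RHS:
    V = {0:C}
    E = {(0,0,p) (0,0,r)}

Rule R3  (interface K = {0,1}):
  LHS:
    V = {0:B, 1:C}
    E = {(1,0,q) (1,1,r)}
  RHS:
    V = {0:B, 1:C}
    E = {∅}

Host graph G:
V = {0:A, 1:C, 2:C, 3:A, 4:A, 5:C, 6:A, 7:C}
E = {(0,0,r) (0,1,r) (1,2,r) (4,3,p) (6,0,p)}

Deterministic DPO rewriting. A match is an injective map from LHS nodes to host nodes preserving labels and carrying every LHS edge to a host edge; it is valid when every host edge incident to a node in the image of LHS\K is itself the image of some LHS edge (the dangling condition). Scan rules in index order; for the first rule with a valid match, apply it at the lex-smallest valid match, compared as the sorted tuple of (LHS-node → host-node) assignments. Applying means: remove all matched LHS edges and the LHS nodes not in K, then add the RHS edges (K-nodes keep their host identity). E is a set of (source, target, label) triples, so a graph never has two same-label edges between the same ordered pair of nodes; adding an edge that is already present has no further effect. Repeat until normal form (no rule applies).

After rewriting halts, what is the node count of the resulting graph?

Answer: 4

Derivation:
[0] host  ⇒  8 nodes, 5 edges  {0-r->0 0-r->1 1-r->2 4-p->3 6-p->0}
[1] R1 @ {0↦4, 1↦3, 2↦5, 3↦0}  ⇒  6 nodes, 4 edges  {0-r->0 0-r->1 1-r->2 6-p->0}
[2] R1 @ {0↦6, 1↦0, 2↦7, 3↦3}  ⇒  4 nodes, 3 edges  {0-r->0 0-r->1 1-r->2}
halt: no rule applies after step 2
NF nodes: {0:A, 1:C, 2:C, 3:A}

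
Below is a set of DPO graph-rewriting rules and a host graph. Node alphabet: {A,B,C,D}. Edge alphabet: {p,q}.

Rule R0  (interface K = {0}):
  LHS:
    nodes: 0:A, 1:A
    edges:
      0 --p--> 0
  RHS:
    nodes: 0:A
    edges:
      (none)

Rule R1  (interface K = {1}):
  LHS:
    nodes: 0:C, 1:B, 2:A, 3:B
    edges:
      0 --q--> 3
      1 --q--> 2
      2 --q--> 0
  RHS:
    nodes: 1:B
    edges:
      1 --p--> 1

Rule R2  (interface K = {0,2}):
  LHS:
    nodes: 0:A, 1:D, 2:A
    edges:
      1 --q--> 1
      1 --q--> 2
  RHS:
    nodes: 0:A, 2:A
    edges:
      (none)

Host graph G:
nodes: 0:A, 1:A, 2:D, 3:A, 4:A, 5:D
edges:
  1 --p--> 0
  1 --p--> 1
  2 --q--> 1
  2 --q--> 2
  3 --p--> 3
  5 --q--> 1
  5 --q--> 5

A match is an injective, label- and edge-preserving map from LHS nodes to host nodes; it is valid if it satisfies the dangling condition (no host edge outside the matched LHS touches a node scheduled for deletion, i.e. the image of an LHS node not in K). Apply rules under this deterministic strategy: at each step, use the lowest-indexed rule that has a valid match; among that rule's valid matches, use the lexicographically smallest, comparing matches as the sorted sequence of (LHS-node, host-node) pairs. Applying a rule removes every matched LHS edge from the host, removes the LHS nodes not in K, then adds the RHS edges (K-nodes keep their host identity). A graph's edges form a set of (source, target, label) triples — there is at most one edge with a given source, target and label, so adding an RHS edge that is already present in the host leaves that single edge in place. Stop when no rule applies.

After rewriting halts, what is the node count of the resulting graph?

Answer: 3

Derivation:
initial: |V|=6 |E|=7  E = 1-p->0 1-p->1 2-q->1 2-q->2 3-p->3 5-q->1 5-q->5
step 1: apply R0 at {0↦1, 1↦4}  → |V|=5 |E|=6  E = 1-p->0 2-q->1 2-q->2 3-p->3 5-q->1 5-q->5
step 2: apply R2 at {0↦0, 1↦2, 2↦1}  → |V|=4 |E|=4  E = 1-p->0 3-p->3 5-q->1 5-q->5
step 3: apply R2 at {0↦0, 1↦5, 2↦1}  → |V|=3 |E|=2  E = 1-p->0 3-p->3
final graph: no rule applies after step 3
NF nodes: {0:A, 1:A, 3:A}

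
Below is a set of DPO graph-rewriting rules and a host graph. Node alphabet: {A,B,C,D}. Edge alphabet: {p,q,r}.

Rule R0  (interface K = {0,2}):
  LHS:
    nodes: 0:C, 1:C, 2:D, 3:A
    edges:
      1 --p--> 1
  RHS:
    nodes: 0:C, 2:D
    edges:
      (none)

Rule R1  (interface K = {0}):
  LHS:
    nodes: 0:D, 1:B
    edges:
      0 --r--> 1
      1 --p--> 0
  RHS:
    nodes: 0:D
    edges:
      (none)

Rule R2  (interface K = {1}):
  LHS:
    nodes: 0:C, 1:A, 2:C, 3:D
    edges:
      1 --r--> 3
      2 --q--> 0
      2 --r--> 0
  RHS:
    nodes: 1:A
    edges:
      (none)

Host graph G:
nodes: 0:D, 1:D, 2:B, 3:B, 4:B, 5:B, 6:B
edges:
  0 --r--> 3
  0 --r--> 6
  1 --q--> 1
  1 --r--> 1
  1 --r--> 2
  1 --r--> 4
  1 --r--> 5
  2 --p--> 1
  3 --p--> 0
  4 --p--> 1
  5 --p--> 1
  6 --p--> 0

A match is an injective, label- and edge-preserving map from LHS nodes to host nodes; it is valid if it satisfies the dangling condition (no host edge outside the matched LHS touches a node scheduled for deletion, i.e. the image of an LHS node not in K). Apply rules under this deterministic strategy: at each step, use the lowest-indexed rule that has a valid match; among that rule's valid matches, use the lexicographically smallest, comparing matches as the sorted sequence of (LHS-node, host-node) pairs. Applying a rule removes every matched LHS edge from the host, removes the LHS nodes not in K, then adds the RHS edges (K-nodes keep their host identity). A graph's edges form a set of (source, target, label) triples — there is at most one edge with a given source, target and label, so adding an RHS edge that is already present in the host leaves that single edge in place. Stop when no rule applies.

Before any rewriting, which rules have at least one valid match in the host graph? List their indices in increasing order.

Answer: [R1]

Derivation:
R0: no valid match — LHS pattern not found
R1: 5 valid matches — {0↦0, 1↦3}, {0↦0, 1↦6}, {0↦1, 1↦2} (+2 more)
R2: no valid match — LHS pattern not found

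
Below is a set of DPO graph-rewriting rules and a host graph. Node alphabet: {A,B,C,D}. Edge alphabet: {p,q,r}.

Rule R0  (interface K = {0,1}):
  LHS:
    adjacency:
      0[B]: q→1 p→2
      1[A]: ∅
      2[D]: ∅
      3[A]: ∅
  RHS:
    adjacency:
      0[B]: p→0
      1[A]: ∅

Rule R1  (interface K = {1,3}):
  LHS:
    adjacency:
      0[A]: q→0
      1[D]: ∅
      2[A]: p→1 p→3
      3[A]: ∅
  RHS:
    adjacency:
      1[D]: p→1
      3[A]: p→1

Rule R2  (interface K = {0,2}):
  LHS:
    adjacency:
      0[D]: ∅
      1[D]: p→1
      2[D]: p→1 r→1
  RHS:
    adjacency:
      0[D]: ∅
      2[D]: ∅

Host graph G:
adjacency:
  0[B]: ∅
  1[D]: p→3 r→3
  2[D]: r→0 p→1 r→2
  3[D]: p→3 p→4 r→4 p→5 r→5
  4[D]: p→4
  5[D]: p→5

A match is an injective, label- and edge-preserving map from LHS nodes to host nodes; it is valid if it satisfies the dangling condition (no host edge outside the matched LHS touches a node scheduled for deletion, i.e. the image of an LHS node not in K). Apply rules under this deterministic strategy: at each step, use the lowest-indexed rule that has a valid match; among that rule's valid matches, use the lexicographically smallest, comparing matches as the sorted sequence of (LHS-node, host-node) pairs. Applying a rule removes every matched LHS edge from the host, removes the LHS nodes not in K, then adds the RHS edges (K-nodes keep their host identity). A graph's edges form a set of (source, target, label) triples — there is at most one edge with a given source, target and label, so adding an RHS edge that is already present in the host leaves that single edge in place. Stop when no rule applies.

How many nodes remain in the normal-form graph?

Answer: 3

Steps:
initial: |V|=6 |E|=12  E = 1-p->3 1-r->3 2-r->0 2-p->1 2-r->2 3-p->3 3-p->4 3-r->4 3-p->5 3-r->5 4-p->4 5-p->5
step 1: apply R2 at {0↦1, 1↦4, 2↦3}  → |V|=5 |E|=9  E = 1-p->3 1-r->3 2-r->0 2-p->1 2-r->2 3-p->3 3-p->5 3-r->5 5-p->5
step 2: apply R2 at {0↦1, 1↦5, 2↦3}  → |V|=4 |E|=6  E = 1-p->3 1-r->3 2-r->0 2-p->1 2-r->2 3-p->3
step 3: apply R2 at {0↦2, 1↦3, 2↦1}  → |V|=3 |E|=3  E = 2-r->0 2-p->1 2-r->2
halt: no rule applies after step 3
NF nodes: {0:B, 1:D, 2:D}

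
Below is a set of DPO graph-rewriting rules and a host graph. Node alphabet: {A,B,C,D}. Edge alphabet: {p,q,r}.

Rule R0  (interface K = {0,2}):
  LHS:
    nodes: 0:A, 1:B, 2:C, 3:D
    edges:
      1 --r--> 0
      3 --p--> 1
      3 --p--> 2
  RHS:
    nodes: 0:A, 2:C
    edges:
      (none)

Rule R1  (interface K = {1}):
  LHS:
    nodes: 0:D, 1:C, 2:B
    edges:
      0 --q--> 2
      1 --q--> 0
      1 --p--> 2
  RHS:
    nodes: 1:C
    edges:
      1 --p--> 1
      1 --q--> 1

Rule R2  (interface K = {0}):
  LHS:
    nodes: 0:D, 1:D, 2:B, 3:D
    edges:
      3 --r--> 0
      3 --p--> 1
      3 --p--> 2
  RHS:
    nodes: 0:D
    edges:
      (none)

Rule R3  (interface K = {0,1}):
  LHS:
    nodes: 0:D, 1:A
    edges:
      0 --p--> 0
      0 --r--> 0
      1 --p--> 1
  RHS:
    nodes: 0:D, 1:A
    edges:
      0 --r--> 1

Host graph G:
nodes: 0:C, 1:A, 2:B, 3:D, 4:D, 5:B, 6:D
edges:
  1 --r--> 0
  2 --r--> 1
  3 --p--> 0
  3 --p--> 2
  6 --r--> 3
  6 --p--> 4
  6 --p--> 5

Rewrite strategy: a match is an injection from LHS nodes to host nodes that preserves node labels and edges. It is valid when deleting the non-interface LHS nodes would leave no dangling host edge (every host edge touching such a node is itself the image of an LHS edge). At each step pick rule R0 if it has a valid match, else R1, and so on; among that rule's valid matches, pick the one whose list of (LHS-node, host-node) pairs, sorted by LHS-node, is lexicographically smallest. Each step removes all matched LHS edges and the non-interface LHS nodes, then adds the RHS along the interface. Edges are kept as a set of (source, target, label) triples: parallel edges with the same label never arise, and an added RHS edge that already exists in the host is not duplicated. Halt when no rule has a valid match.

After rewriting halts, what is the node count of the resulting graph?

Answer: 2

Rewrite trace:
[0] host  ⇒  7 nodes, 7 edges  {1-r->0 2-r->1 3-p->0 3-p->2 6-r->3 6-p->4 6-p->5}
[1] R2 @ {0↦3, 1↦4, 2↦5, 3↦6}  ⇒  4 nodes, 4 edges  {1-r->0 2-r->1 3-p->0 3-p->2}
[2] R0 @ {0↦1, 1↦2, 2↦0, 3↦3}  ⇒  2 nodes, 1 edges  {1-r->0}
halt: no rule applies after step 2
NF nodes: {0:C, 1:A}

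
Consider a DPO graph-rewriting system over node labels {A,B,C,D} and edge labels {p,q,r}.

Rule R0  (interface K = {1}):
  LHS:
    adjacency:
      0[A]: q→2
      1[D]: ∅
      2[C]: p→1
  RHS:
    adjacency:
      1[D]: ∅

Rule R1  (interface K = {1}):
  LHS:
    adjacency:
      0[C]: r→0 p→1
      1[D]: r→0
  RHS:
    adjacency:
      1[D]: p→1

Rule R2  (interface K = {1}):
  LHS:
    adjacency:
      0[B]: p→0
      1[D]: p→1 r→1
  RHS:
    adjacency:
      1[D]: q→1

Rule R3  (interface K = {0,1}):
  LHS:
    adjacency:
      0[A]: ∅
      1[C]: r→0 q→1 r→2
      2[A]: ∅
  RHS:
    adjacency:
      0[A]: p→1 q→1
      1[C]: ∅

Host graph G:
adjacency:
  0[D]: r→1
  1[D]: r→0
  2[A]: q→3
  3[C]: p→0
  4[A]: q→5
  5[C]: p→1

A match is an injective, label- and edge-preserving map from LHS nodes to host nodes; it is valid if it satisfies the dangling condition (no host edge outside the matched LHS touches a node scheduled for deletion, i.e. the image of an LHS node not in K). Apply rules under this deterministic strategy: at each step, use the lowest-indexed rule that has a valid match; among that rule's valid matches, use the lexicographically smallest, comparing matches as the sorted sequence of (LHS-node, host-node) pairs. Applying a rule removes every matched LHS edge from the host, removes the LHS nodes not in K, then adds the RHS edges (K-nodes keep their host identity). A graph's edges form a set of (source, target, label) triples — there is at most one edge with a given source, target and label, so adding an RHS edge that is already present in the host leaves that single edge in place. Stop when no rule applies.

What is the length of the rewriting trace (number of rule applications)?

Answer: 2

Steps:
[0] host  ⇒  6 nodes, 6 edges  {0-r->1 1-r->0 2-q->3 3-p->0 4-q->5 5-p->1}
[1] R0 @ {0↦2, 1↦0, 2↦3}  ⇒  4 nodes, 4 edges  {0-r->1 1-r->0 4-q->5 5-p->1}
[2] R0 @ {0↦4, 1↦1, 2↦5}  ⇒  2 nodes, 2 edges  {0-r->1 1-r->0}
normal form: no rule applies after step 2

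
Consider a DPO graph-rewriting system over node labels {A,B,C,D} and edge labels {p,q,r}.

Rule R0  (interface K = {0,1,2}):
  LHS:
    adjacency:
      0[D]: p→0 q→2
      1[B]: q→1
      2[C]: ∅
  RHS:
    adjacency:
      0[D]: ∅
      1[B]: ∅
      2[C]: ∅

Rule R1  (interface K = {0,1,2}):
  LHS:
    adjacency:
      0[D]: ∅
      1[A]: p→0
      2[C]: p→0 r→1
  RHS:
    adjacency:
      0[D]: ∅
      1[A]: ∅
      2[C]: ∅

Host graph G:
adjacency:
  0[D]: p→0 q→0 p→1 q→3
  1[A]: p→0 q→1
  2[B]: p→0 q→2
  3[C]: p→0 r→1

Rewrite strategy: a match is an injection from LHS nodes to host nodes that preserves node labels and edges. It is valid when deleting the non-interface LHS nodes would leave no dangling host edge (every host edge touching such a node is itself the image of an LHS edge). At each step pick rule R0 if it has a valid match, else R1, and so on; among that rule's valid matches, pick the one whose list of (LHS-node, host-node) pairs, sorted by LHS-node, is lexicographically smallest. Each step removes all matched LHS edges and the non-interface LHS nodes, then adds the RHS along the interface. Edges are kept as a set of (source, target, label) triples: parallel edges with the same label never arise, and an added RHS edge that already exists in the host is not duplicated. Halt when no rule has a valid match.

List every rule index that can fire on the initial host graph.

R0: 1 valid match — {0↦0, 1↦2, 2↦3}
R1: 1 valid match — {0↦0, 1↦1, 2↦3}

Answer: [R0,R1]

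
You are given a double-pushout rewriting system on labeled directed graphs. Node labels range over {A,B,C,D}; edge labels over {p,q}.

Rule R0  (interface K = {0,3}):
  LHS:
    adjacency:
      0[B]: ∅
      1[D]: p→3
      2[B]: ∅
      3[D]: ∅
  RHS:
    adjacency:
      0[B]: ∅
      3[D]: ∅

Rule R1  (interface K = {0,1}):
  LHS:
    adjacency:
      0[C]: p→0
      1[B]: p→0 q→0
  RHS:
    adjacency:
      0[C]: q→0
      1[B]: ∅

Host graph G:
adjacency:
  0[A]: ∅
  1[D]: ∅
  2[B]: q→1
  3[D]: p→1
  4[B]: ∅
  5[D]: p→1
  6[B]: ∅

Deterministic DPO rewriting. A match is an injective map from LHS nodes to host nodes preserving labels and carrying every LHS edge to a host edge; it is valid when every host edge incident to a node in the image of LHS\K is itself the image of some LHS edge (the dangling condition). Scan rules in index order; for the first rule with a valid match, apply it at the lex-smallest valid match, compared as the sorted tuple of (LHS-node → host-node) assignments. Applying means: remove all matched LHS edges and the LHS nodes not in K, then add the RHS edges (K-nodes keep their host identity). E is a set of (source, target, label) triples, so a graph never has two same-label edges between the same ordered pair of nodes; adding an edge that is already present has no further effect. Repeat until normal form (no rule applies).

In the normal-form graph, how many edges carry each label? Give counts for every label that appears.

Answer: q:1

Derivation:
[0] host  ⇒  7 nodes, 3 edges  {2-q->1 3-p->1 5-p->1}
[1] R0 @ {0↦2, 1↦3, 2↦4, 3↦1}  ⇒  5 nodes, 2 edges  {2-q->1 5-p->1}
[2] R0 @ {0↦2, 1↦5, 2↦6, 3↦1}  ⇒  3 nodes, 1 edges  {2-q->1}
halt: no rule applies after step 2
NF edges: [(2, 1, 'q')]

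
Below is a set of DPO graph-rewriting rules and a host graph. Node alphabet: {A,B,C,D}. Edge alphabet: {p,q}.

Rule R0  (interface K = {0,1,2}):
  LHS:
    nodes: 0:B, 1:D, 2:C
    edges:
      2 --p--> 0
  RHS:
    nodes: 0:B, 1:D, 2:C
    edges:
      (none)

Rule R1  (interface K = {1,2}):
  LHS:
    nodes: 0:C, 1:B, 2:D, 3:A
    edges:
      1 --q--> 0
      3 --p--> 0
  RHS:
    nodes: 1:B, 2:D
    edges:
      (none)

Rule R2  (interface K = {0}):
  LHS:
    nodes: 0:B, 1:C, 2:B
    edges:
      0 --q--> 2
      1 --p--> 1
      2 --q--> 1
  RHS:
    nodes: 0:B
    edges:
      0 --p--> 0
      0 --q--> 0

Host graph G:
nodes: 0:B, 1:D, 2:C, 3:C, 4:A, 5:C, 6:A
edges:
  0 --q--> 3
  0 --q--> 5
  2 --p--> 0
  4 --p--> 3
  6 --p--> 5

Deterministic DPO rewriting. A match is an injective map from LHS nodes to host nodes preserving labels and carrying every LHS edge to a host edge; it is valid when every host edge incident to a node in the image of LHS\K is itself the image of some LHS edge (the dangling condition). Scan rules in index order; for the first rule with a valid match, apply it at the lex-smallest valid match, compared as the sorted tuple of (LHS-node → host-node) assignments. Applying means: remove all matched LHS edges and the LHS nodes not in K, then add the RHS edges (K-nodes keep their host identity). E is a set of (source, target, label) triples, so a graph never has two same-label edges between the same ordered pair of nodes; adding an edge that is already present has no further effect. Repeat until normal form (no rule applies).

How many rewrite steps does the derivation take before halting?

start.  V:7 E:5  edges: 0-q->3 0-q->5 2-p->0 4-p->3 6-p->5
1. fire R0 via {0↦0, 1↦1, 2↦2}  →  V:7 E:4  edges: 0-q->3 0-q->5 4-p->3 6-p->5
2. fire R1 via {0↦3, 1↦0, 2↦1, 3↦4}  →  V:5 E:2  edges: 0-q->5 6-p->5
3. fire R1 via {0↦5, 1↦0, 2↦1, 3↦6}  →  V:3 E:0  edges: ∅
halt: no rule applies after step 3

Answer: 3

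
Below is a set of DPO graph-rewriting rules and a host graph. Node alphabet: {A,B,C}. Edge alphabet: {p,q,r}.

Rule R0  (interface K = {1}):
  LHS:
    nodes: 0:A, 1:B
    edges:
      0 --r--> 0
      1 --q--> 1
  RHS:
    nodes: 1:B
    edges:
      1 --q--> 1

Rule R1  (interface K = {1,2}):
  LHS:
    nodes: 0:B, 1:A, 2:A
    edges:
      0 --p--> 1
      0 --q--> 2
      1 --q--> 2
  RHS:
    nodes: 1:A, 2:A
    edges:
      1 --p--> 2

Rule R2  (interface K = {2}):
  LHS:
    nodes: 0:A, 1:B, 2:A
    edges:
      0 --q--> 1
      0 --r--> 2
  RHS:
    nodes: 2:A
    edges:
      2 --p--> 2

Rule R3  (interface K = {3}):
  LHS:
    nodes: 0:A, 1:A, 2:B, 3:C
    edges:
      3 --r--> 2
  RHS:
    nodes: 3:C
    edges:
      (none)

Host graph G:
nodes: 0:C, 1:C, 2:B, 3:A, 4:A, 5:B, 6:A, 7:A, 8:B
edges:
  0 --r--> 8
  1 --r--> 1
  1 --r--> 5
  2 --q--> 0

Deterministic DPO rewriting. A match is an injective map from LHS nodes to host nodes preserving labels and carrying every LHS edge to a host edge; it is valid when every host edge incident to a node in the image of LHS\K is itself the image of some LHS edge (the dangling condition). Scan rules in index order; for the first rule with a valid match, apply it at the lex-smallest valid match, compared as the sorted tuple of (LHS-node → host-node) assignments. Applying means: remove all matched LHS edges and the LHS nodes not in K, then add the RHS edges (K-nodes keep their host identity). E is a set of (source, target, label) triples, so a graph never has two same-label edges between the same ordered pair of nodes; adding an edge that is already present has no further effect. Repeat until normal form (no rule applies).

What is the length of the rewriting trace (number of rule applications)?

Answer: 2

Derivation:
initial: |V|=9 |E|=4  E = 0-r->8 1-r->1 1-r->5 2-q->0
step 1: apply R3 at {0↦3, 1↦4, 2↦5, 3↦1}  → |V|=6 |E|=3  E = 0-r->8 1-r->1 2-q->0
step 2: apply R3 at {0↦6, 1↦7, 2↦8, 3↦0}  → |V|=3 |E|=2  E = 1-r->1 2-q->0
normal form: no rule applies after step 2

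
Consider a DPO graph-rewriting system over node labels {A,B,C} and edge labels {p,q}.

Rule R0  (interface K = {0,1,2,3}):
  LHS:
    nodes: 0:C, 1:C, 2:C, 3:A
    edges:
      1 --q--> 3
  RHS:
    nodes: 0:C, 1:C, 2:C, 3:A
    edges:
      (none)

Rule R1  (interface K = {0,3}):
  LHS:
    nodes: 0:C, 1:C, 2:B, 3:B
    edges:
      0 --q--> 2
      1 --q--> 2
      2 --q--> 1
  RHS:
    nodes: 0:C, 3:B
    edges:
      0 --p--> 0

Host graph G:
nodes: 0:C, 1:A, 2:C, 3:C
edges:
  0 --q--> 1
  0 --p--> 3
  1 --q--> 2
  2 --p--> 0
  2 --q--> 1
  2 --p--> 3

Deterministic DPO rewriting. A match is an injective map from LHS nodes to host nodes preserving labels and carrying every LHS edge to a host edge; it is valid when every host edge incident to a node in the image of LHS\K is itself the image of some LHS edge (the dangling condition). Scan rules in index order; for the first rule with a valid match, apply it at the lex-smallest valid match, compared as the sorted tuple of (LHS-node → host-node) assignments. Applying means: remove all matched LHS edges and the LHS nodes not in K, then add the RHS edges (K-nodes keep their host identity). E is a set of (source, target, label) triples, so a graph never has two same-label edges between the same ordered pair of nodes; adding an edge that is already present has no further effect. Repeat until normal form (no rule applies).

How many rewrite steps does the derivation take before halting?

start.  V:4 E:6  edges: 0-q->1 0-p->3 1-q->2 2-p->0 2-q->1 2-p->3
1. fire R0 via {0↦0, 1↦2, 2↦3, 3↦1}  →  V:4 E:5  edges: 0-q->1 0-p->3 1-q->2 2-p->0 2-p->3
2. fire R0 via {0↦2, 1↦0, 2↦3, 3↦1}  →  V:4 E:4  edges: 0-p->3 1-q->2 2-p->0 2-p->3
final graph: no rule applies after step 2

Answer: 2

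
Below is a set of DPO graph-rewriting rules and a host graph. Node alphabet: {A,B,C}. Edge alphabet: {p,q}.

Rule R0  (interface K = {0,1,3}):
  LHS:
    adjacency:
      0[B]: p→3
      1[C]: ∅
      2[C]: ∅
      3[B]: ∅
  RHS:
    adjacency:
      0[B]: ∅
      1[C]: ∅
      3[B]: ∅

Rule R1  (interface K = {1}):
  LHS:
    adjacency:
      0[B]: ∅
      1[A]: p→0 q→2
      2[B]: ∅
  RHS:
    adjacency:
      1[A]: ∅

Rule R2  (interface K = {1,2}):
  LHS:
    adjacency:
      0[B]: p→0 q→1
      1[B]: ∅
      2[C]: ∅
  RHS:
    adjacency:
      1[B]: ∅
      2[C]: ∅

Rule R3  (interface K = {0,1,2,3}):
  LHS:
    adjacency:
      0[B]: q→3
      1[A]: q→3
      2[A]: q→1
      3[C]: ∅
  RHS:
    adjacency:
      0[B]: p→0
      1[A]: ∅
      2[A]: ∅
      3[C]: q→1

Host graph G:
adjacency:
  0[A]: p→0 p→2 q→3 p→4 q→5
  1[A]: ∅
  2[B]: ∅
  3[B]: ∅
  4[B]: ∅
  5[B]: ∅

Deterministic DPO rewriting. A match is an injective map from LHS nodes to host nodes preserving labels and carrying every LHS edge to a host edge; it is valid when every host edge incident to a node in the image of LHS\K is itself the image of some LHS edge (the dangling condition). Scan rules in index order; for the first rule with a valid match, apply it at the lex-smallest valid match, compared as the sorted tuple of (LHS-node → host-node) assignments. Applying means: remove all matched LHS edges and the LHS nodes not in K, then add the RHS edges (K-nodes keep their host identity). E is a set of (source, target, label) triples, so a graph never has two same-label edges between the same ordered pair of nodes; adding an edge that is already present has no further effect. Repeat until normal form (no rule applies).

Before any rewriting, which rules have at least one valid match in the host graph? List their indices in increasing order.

Answer: [R1]

Derivation:
R0: no valid match — LHS pattern not found
R1: 4 valid matches — {0↦2, 1↦0, 2↦3}, {0↦2, 1↦0, 2↦5}, {0↦4, 1↦0, 2↦3} (+1 more)
R2: no valid match — LHS pattern not found
R3: no valid match — LHS pattern not found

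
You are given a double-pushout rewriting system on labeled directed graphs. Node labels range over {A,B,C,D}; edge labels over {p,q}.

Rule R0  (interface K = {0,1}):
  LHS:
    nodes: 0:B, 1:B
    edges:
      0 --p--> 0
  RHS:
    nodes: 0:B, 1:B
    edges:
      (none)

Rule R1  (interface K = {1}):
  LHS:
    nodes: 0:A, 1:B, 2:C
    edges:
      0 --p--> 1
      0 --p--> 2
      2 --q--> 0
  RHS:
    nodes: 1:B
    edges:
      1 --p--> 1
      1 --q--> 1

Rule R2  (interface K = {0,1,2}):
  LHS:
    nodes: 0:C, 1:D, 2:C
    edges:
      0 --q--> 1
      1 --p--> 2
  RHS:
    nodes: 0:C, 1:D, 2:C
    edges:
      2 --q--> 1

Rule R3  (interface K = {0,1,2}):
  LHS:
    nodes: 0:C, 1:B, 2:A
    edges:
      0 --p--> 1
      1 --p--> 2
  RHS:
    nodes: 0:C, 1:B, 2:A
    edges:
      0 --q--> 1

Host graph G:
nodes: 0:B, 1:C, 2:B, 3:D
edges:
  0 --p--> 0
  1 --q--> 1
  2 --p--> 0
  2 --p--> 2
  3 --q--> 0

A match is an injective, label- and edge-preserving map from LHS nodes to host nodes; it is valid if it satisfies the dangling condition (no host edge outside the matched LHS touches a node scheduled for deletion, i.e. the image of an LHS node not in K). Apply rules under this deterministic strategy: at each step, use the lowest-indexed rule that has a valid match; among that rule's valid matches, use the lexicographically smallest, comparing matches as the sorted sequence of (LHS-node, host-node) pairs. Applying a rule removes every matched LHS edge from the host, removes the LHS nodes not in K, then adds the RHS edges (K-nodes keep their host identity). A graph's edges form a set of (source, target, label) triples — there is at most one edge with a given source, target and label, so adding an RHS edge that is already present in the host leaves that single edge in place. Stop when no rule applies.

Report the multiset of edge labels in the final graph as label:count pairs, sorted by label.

Answer: p:1 q:2

Derivation:
initial: |V|=4 |E|=5  E = 0-p->0 1-q->1 2-p->0 2-p->2 3-q->0
step 1: apply R0 at {0↦0, 1↦2}  → |V|=4 |E|=4  E = 1-q->1 2-p->0 2-p->2 3-q->0
step 2: apply R0 at {0↦2, 1↦0}  → |V|=4 |E|=3  E = 1-q->1 2-p->0 3-q->0
final graph: no rule applies after step 2
NF edges: [(1, 1, 'q'), (2, 0, 'p'), (3, 0, 'q')]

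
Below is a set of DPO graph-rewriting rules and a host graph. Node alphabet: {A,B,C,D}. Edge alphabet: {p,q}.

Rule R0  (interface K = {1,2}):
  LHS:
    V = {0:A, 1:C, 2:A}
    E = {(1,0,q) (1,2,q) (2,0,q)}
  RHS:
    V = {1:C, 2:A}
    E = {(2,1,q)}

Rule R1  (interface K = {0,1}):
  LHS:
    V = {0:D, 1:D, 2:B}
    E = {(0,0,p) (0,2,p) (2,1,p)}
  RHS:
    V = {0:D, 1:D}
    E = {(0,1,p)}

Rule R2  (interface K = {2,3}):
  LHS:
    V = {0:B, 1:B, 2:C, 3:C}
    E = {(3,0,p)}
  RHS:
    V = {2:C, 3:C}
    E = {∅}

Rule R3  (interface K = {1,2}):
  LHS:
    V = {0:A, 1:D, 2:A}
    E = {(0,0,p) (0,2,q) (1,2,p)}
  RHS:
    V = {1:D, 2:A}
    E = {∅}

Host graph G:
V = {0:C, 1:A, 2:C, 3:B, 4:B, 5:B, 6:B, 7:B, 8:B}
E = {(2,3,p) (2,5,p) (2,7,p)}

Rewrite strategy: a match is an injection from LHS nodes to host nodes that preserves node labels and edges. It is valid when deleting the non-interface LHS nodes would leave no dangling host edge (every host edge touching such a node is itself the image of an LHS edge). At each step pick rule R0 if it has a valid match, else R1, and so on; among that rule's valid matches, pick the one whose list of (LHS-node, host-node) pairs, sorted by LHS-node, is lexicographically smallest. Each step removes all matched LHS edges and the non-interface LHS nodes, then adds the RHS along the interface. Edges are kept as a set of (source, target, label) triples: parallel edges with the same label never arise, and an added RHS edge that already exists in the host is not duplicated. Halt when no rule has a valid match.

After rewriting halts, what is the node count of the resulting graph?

initial: |V|=9 |E|=3  E = 2-p->3 2-p->5 2-p->7
step 1: apply R2 at {0↦3, 1↦4, 2↦0, 3↦2}  → |V|=7 |E|=2  E = 2-p->5 2-p->7
step 2: apply R2 at {0↦5, 1↦6, 2↦0, 3↦2}  → |V|=5 |E|=1  E = 2-p->7
step 3: apply R2 at {0↦7, 1↦8, 2↦0, 3↦2}  → |V|=3 |E|=0  E = ∅
final graph: no rule applies after step 3
NF nodes: {0:C, 1:A, 2:C}

Answer: 3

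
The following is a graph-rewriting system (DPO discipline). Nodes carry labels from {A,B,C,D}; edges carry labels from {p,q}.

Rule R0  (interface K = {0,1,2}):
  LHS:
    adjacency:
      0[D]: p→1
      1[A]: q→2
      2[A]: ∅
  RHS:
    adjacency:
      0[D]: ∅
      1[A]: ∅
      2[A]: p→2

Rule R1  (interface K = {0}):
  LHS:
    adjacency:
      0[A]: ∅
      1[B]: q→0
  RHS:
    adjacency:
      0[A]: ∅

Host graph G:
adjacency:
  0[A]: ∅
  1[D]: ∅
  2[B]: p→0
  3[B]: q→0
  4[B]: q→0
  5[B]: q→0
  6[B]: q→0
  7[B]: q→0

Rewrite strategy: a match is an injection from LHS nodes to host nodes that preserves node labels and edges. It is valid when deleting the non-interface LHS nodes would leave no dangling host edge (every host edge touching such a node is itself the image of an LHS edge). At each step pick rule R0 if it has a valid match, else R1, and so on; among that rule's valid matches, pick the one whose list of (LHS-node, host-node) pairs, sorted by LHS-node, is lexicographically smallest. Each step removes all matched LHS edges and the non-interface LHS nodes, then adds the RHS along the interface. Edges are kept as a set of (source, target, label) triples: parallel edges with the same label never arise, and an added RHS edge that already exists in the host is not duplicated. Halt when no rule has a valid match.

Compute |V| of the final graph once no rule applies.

Answer: 3

Derivation:
[0] host  ⇒  8 nodes, 6 edges  {2-p->0 3-q->0 4-q->0 5-q->0 6-q->0 7-q->0}
[1] R1 @ {0↦0, 1↦3}  ⇒  7 nodes, 5 edges  {2-p->0 4-q->0 5-q->0 6-q->0 7-q->0}
[2] R1 @ {0↦0, 1↦4}  ⇒  6 nodes, 4 edges  {2-p->0 5-q->0 6-q->0 7-q->0}
[3] R1 @ {0↦0, 1↦5}  ⇒  5 nodes, 3 edges  {2-p->0 6-q->0 7-q->0}
[4] R1 @ {0↦0, 1↦6}  ⇒  4 nodes, 2 edges  {2-p->0 7-q->0}
[5] R1 @ {0↦0, 1↦7}  ⇒  3 nodes, 1 edges  {2-p->0}
normal form: no rule applies after step 5
NF nodes: {0:A, 1:D, 2:B}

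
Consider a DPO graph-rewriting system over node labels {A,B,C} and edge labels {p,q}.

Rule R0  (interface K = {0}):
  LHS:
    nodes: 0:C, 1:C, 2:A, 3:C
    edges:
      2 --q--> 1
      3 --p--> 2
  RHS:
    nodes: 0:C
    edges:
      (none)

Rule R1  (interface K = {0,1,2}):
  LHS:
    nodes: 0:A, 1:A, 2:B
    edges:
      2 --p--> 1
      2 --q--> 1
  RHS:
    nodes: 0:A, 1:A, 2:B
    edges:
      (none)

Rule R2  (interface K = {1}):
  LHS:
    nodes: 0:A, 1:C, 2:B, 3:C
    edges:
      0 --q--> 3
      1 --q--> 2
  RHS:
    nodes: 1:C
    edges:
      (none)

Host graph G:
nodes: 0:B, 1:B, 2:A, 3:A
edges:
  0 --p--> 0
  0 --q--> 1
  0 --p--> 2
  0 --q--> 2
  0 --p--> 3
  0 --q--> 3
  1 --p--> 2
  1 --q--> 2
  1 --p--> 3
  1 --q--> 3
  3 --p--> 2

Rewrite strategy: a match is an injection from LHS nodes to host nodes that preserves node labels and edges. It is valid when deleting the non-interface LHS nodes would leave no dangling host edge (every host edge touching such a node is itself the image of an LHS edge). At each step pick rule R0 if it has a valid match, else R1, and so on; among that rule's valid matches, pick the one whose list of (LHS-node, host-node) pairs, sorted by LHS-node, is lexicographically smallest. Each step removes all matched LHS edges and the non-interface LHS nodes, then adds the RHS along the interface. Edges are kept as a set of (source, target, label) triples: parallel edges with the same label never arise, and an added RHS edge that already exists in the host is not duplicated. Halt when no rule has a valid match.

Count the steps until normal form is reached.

Answer: 4

Derivation:
start.  V:4 E:11  edges: 0-p->0 0-q->1 0-p->2 0-q->2 0-p->3 0-q->3 1-p->2 1-q->2 1-p->3 1-q->3 3-p->2
1. fire R1 via {0↦2, 1↦3, 2↦0}  →  V:4 E:9  edges: 0-p->0 0-q->1 0-p->2 0-q->2 1-p->2 1-q->2 1-p->3 1-q->3 3-p->2
2. fire R1 via {0↦2, 1↦3, 2↦1}  →  V:4 E:7  edges: 0-p->0 0-q->1 0-p->2 0-q->2 1-p->2 1-q->2 3-p->2
3. fire R1 via {0↦3, 1↦2, 2↦0}  →  V:4 E:5  edges: 0-p->0 0-q->1 1-p->2 1-q->2 3-p->2
4. fire R1 via {0↦3, 1↦2, 2↦1}  →  V:4 E:3  edges: 0-p->0 0-q->1 3-p->2
halt: no rule applies after step 4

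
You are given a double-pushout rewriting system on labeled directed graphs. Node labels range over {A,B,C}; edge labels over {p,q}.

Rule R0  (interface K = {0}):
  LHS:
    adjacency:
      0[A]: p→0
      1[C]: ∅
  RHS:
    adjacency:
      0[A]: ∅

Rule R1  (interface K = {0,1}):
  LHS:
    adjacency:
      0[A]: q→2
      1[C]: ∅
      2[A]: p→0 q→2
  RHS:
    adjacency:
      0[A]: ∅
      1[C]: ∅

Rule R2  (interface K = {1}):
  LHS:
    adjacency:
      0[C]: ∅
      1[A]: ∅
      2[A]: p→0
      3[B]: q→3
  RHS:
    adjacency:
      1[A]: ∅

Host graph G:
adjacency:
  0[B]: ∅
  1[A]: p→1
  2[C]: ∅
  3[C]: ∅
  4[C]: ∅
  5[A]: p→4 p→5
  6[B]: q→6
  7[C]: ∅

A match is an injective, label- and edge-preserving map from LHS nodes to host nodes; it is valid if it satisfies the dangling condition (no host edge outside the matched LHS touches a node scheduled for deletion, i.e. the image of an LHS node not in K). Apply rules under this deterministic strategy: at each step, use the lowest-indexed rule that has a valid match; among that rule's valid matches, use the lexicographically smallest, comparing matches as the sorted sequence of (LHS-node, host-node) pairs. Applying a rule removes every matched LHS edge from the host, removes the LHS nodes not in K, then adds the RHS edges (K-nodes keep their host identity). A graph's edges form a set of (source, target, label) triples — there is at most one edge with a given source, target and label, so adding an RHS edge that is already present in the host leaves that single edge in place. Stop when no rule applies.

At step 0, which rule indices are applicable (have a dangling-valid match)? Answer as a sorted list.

Answer: [R0]

Rewrite trace:
R0: 6 valid matches — {0↦1, 1↦2}, {0↦1, 1↦3}, {0↦1, 1↦7} (+3 more)
R1: no valid match — LHS pattern not found
R2: no valid match — 1 raw match, all fail dangling condition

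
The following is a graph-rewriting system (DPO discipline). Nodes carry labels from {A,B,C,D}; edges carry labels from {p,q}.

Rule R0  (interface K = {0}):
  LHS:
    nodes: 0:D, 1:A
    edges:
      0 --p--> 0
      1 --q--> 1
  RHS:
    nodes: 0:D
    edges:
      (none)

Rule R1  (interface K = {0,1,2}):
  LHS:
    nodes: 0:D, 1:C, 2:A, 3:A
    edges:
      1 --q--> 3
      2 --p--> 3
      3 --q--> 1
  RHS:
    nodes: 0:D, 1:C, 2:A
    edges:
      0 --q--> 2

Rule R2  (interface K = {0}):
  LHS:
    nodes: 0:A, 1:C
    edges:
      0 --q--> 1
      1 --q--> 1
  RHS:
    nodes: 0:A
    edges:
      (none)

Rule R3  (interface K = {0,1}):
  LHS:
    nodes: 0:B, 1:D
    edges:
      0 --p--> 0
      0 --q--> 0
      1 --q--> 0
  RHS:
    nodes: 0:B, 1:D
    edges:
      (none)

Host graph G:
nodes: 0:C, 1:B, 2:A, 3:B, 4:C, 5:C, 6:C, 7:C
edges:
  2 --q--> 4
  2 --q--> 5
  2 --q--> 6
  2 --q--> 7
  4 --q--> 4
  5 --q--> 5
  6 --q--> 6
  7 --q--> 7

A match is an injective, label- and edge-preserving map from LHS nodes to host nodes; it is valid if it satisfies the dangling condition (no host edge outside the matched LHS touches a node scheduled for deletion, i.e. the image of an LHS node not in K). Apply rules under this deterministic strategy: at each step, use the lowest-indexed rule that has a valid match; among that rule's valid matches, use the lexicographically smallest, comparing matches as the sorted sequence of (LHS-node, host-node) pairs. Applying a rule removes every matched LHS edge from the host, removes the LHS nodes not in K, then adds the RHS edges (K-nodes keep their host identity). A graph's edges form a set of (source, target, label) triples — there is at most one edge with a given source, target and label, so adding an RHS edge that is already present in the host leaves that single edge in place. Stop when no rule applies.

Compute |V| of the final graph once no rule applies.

[0] host  ⇒  8 nodes, 8 edges  {2-q->4 2-q->5 2-q->6 2-q->7 4-q->4 5-q->5 6-q->6 7-q->7}
[1] R2 @ {0↦2, 1↦4}  ⇒  7 nodes, 6 edges  {2-q->5 2-q->6 2-q->7 5-q->5 6-q->6 7-q->7}
[2] R2 @ {0↦2, 1↦5}  ⇒  6 nodes, 4 edges  {2-q->6 2-q->7 6-q->6 7-q->7}
[3] R2 @ {0↦2, 1↦6}  ⇒  5 nodes, 2 edges  {2-q->7 7-q->7}
[4] R2 @ {0↦2, 1↦7}  ⇒  4 nodes, 0 edges  {∅}
normal form: no rule applies after step 4
NF nodes: {0:C, 1:B, 2:A, 3:B}

Answer: 4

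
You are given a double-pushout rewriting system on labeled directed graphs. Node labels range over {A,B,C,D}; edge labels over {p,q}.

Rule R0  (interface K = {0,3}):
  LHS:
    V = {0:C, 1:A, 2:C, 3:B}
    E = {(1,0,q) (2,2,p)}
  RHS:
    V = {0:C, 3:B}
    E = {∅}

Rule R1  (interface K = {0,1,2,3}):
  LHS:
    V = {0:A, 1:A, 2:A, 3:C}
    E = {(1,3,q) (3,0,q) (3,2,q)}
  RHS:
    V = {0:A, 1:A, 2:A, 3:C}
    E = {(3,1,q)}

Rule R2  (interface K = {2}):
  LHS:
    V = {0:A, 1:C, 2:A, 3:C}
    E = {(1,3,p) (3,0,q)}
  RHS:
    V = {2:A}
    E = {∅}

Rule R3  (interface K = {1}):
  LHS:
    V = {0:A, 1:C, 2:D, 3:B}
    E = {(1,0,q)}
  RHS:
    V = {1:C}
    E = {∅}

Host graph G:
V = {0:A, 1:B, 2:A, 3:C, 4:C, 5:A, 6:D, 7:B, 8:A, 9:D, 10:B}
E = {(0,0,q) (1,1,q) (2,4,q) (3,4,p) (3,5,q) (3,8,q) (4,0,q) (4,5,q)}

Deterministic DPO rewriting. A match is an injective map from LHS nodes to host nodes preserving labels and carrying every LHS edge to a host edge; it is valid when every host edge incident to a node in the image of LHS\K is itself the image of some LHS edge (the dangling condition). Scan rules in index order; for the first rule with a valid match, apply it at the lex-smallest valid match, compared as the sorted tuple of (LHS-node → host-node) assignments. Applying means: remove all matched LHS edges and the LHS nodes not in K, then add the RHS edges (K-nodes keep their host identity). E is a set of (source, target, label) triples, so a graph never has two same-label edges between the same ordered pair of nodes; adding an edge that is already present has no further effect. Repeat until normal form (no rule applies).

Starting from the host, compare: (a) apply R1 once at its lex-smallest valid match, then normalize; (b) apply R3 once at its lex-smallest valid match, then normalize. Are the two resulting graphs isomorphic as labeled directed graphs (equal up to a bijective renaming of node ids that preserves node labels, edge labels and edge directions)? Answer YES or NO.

Answer: YES

Derivation:
branch R1-first: apply at {0↦0, 1↦2, 2↦5, 3↦4} → |E|=6, then 2 more step(s) → NF |V|=5 |E|=4 V={0:A, 1:B, 3:C, 4:C, 8:A} E=0-q->0 1-q->1 3-p->4 3-q->8
branch R3-first: apply at {0↦8, 1↦3, 2↦6, 3↦7} → |E|=7, then 2 more step(s) → NF |V|=5 |E|=4 V={0:A, 1:B, 3:C, 4:C, 5:A} E=0-q->0 1-q->1 3-p->4 3-q->5
graphs isomorphic (equal up to label-preserving node renaming)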